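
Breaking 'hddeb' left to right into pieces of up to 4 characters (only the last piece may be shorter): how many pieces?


'hddeb' has 5 characters.
Chunking with max size 4:
  Chunk 1: 'hdde' (positions 0-3)
  Chunk 2: 'b' (positions 4-4)
Total chunks: ceil(5 / 4) = 2

2


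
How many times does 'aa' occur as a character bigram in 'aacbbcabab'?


Scanning 'aacbbcabab' for bigram 'aa':
  Position 0: 'aa' -> MATCH
  Position 1: 'ac' -> no
  Position 2: 'cb' -> no
  Position 3: 'bb' -> no
  Position 4: 'bc' -> no
  Position 5: 'ca' -> no
  Position 6: 'ab' -> no
  Position 7: 'ba' -> no
  Position 8: 'ab' -> no
Total matches: 1

1


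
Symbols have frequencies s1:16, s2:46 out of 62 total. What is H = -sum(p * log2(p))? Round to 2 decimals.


Computing entropy H = -sum(p_i * log2(p_i)):
  s1: p = 16/62 = 0.2581, -p*log2(p) = 0.5043
  s2: p = 46/62 = 0.7419, -p*log2(p) = 0.3195
H = sum of terms = 0.8238
Rounded to 2 decimals: 0.82

0.82


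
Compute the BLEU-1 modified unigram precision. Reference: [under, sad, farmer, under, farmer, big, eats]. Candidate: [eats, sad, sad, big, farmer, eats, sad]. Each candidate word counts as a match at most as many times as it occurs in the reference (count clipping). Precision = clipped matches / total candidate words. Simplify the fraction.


Reference word counts: {'big': 1, 'eats': 1, 'farmer': 2, 'sad': 1, 'under': 2}
Checking each candidate word (with clipping):
  'eats' -> in reference (ref count 1, used 1/1) -> match (matches: 1)
  'sad' -> in reference (ref count 1, used 1/1) -> match (matches: 2)
  'sad' -> ref count 1 already used up (1/1) -> clipped, no match (matches: 2)
  'big' -> in reference (ref count 1, used 1/1) -> match (matches: 3)
  'farmer' -> in reference (ref count 2, used 1/2) -> match (matches: 4)
  'eats' -> ref count 1 already used up (1/1) -> clipped, no match (matches: 4)
  'sad' -> ref count 1 already used up (1/1) -> clipped, no match (matches: 4)
Clipped matches: 4, Candidate length: 7
Precision = 4/7

4/7


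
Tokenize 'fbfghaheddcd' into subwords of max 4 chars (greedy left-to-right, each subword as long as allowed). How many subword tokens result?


'fbfghaheddcd' has 12 characters.
Chunking with max size 4:
  Chunk 1: 'fbfg' (positions 0-3)
  Chunk 2: 'hahe' (positions 4-7)
  Chunk 3: 'ddcd' (positions 8-11)
Total chunks: ceil(12 / 4) = 3

3


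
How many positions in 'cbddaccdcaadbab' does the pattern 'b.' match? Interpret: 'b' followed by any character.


Pattern: b. means 'b' followed by any character.
Scanning 'cbddaccdcaadbab' position-by-position:
  Pos 0: window 'cb' -> no
  Pos 1: window 'bd' -> MATCH
  Pos 2: window 'dd' -> no
  Pos 3: window 'da' -> no
  Pos 4: window 'ac' -> no
  Pos 5: window 'cc' -> no
  Pos 6: window 'cd' -> no
  Pos 7: window 'dc' -> no
  Pos 8: window 'ca' -> no
  Pos 9: window 'aa' -> no
  Pos 10: window 'ad' -> no
  Pos 11: window 'db' -> no
  Pos 12: window 'ba' -> MATCH
  Pos 13: window 'ab' -> no
  Pos 14: window 'b' -> no
Total matches: 2

2


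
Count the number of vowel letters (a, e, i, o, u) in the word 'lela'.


Scanning each character of 'lela':
  Position 1: 'l' -> consonant (running count: 0)
  Position 2: 'e' -> vowel (running count: 1)
  Position 3: 'l' -> consonant (running count: 1)
  Position 4: 'a' -> vowel (running count: 2)
Total vowels: 2

2


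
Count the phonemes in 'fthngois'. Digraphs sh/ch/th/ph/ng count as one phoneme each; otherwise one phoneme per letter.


Parsing 'fthngois' greedily, digraphs first:
  'f' -> consonant phoneme (phonemes so far: 1)
  'th' -> digraph (1 consonant phoneme) (phonemes so far: 2)
  'ng' -> digraph (1 consonant phoneme) (phonemes so far: 3)
  'o' -> vowel phoneme (phonemes so far: 4)
  'i' -> vowel phoneme (phonemes so far: 5)
  's' -> consonant phoneme (phonemes so far: 6)
Total phonemes: 6

6


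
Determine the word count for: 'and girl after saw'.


Counting words by splitting on spaces:
  Word 1: 'and'
  Word 2: 'girl'
  Word 3: 'after'
  Word 4: 'saw'
Total words: 4

4


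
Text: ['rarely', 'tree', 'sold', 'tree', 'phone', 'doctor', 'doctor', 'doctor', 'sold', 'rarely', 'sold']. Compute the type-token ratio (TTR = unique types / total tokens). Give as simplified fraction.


Tokens: 11
Unique types: ('doctor', 'phone', 'rarely', 'sold', 'tree') = 5
TTR = 5/11
Already in lowest terms.

5/11


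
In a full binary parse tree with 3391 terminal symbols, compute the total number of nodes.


Leaf nodes (terminals): 3391
Internal nodes = n - 1 = 3391 - 1 = 3390
Total = leaves + internal = 3391 + 3390 = 6781

6781


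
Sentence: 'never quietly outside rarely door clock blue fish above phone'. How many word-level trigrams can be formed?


Word trigrams from [10] words:
  Trigram 1: (never quietly outside)
  Trigram 2: (quietly outside rarely)
  Trigram 3: (outside rarely door)
  Trigram 4: (rarely door clock)
  Trigram 5: (door clock blue)
  Trigram 6: (clock blue fish)
  Trigram 7: (blue fish above)
  Trigram 8: (fish above phone)
Total word trigrams: 10 - 2 = 8

8


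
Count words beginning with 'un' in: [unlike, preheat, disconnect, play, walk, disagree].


Checking each word for prefix 'un':
  'unlike' -> YES, starts with 'un' (count: 1)
  'preheat' -> no (count: 1)
  'disconnect' -> no (count: 1)
  'play' -> no (count: 1)
  'walk' -> no (count: 1)
  'disagree' -> no (count: 1)
Total with prefix 'un': 1

1


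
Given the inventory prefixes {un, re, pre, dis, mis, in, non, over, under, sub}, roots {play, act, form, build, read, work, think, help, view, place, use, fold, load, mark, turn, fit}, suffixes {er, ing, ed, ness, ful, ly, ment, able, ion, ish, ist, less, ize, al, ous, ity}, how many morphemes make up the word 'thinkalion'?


Segmenting 'thinkalion' against the inventory:
  'think' -> root (morpheme 1)
  'al' -> suffix (morpheme 2)
  'ion' -> suffix (morpheme 3)
Total morphemes: 3

3


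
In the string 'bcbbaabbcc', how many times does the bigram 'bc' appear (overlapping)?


Scanning 'bcbbaabbcc' for bigram 'bc':
  Position 0: 'bc' -> MATCH
  Position 1: 'cb' -> no
  Position 2: 'bb' -> no
  Position 3: 'ba' -> no
  Position 4: 'aa' -> no
  Position 5: 'ab' -> no
  Position 6: 'bb' -> no
  Position 7: 'bc' -> MATCH
  Position 8: 'cc' -> no
Total matches: 2

2


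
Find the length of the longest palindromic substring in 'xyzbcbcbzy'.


Scanning 'xyzbcbcbzy' for palindromic substrings.
Substring at positions 1-9: 'yzbcbcbzy'.
Check: reverse('yzbcbcbzy') = 'yzbcbcbzy' -> palindrome confirmed.
Neighbouring characters ('x' / '-') break symmetry, so it cannot extend further.
No longer palindromic substring exists; longest length = 9

9


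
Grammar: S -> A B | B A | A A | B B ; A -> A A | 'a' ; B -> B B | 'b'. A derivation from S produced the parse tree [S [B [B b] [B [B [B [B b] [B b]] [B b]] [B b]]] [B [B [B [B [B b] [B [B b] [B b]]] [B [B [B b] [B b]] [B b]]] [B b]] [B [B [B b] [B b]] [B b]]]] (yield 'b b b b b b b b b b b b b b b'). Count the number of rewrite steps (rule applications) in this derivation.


Every bracketed nonterminal node [X ...] in the tree is produced by exactly one rule application.
Reading the tree off as a leftmost derivation:
  Step 1: S  =>  B B   (applied S -> B B)
  Step 2: B B  =>  B B B   (applied B -> B B)
  Step 3: B B B  =>  b B B   (applied B -> b)
  Step 4: b B B  =>  b B B B   (applied B -> B B)
  Step 5: b B B B  =>  b B B B B   (applied B -> B B)
  Step 6: b B B B B  =>  b B B B B B   (applied B -> B B)
  Step 7: b B B B B B  =>  b b B B B B   (applied B -> b)
  Step 8: b b B B B B  =>  b b b B B B   (applied B -> b)
  Step 9: b b b B B B  =>  b b b b B B   (applied B -> b)
  Step 10: b b b b B B  =>  b b b b b B   (applied B -> b)
  Step 11: b b b b b B  =>  b b b b b B B   (applied B -> B B)
  Step 12: b b b b b B B  =>  b b b b b B B B   (applied B -> B B)
  Step 13: b b b b b B B B  =>  b b b b b B B B B   (applied B -> B B)
  Step 14: b b b b b B B B B  =>  b b b b b B B B B B   (applied B -> B B)
  Step 15: b b b b b B B B B B  =>  b b b b b b B B B B   (applied B -> b)
  Step 16: b b b b b b B B B B  =>  b b b b b b B B B B B   (applied B -> B B)
  Step 17: b b b b b b B B B B B  =>  b b b b b b b B B B B   (applied B -> b)
  Step 18: b b b b b b b B B B B  =>  b b b b b b b b B B B   (applied B -> b)
  Step 19: b b b b b b b b B B B  =>  b b b b b b b b B B B B   (applied B -> B B)
  Step 20: b b b b b b b b B B B B  =>  b b b b b b b b B B B B B   (applied B -> B B)
  Step 21: b b b b b b b b B B B B B  =>  b b b b b b b b b B B B B   (applied B -> b)
  Step 22: b b b b b b b b b B B B B  =>  b b b b b b b b b b B B B   (applied B -> b)
  Step 23: b b b b b b b b b b B B B  =>  b b b b b b b b b b b B B   (applied B -> b)
  Step 24: b b b b b b b b b b b B B  =>  b b b b b b b b b b b b B   (applied B -> b)
  Step 25: b b b b b b b b b b b b B  =>  b b b b b b b b b b b b B B   (applied B -> B B)
  Step 26: b b b b b b b b b b b b B B  =>  b b b b b b b b b b b b B B B   (applied B -> B B)
  Step 27: b b b b b b b b b b b b B B B  =>  b b b b b b b b b b b b b B B   (applied B -> b)
  Step 28: b b b b b b b b b b b b b B B  =>  b b b b b b b b b b b b b b B   (applied B -> b)
  Step 29: b b b b b b b b b b b b b b B  =>  b b b b b b b b b b b b b b b   (applied B -> b)
Final yield: b b b b b b b b b b b b b b b
Total rewrite steps: 29

29


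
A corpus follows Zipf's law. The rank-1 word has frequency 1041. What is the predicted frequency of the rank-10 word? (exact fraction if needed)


Zipf's law: freq(rank) = f1 / rank
f1 = 1041, rank = 10
freq = 1041 / 10
GCD(1041, 10) = 1
Simplified: 1041/10

1041/10


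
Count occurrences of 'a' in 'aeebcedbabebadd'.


Scanning 'aeebcedbabebadd' for 'a':
  Position 0: 'a' -> MATCH (count: 1)
  Position 8: 'a' -> MATCH (count: 2)
  Position 12: 'a' -> MATCH (count: 3)
Total occurrences of 'a': 3

3


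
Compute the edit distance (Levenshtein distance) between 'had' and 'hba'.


Building DP table for s1='had' (len 3) and s2='hba' (len 3):
       h  b  a
    0  1  2  3
  h 1  0  1  2
  a 2  1  1  1
  d 3  2  2  2
Edit distance = dp[3][3] = 2

2


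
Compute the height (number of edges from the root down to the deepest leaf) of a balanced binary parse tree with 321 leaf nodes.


In a balanced binary tree with n leaves the deepest leaf is ceil(log2(n)) edges below the root.
log2(321) = 8.3264
ceil(8.3264) = 9
height (edges) = 9

9


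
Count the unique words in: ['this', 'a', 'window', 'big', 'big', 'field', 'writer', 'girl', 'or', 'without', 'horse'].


Listing all tokens and tracking unique types:
  Token 1: 'this' -> NEW (unique so far: 1)
  Token 2: 'a' -> NEW (unique so far: 2)
  Token 3: 'window' -> NEW (unique so far: 3)
  Token 4: 'big' -> NEW (unique so far: 4)
  Token 5: 'big' -> duplicate (unique so far: 4)
  Token 6: 'field' -> NEW (unique so far: 5)
  Token 7: 'writer' -> NEW (unique so far: 6)
  Token 8: 'girl' -> NEW (unique so far: 7)
  Token 9: 'or' -> NEW (unique so far: 8)
  Token 10: 'without' -> NEW (unique so far: 9)
  Token 11: 'horse' -> NEW (unique so far: 10)
Unique types: ('a', 'big', 'field', 'girl', 'horse', 'or', 'this', 'window', 'without', 'writer')
Vocabulary size: 10

10


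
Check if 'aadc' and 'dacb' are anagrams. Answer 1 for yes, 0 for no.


Sort characters of 'aadc': 'aacd'
Sort characters of 'dacb': 'abcd'
Sorted forms differ -> they are NOT anagrams
Result: 0

0


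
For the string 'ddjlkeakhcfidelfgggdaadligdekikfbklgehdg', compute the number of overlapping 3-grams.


String 'ddjlkeakhcfidelfgggdaadligdekikfbklgehdg' has length L = 40.
Number of overlapping n-grams = L - n + 1
Substituting: 40 - 3 + 1 = 38

38


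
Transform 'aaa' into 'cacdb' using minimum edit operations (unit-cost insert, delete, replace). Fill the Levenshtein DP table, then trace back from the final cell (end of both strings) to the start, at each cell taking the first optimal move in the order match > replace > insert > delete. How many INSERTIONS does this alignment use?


Edit distance = 4. Backtracking from cell (3, 5) with preference match > replace > insert > delete,
then listing the resulting alignment 'aaa' -> 'cacdb' left to right:
  Step 1: insert 'c' [insertion #1]
  Step 2: keep 'a'
  Step 3: insert 'c' [insertion #2]
  Step 4: replace a->d
  Step 5: replace a->b
Total insertions: 2

2


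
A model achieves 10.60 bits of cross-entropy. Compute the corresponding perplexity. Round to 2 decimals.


Perplexity formula: PP = 2^H
H = 10.60
PP = 2^10.60
Decompose: 2^10.60 = 2^10 * 2^0.60
2^10 = 1024, 2^0.60 ~ 1.5157166
PP ~ 1024 * 1.5157166 = 1552.0937984
Rounded to 2 decimals: 1552.09

1552.09


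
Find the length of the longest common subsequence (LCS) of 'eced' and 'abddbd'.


DP table for LCS of 'eced' and 'abddbd':
       a  b  d  d  b  d
    0  0  0  0  0  0  0
  e 0  0  0  0  0  0  0
  c 0  0  0  0  0  0  0
  e 0  0  0  0  0  0  0
  d 0  0  0  1  1  1  1
LCS: 'd'
LCS length = 1

1


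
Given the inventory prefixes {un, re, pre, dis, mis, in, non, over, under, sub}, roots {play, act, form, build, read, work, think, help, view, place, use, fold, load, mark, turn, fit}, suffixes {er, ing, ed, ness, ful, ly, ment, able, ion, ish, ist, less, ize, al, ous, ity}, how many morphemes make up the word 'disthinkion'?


Segmenting 'disthinkion' against the inventory:
  'dis' -> prefix (morpheme 1)
  'think' -> root (morpheme 2)
  'ion' -> suffix (morpheme 3)
Total morphemes: 3

3


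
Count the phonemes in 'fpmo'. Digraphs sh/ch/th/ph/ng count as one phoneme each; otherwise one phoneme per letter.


Parsing 'fpmo' greedily, digraphs first:
  'f' -> consonant phoneme (phonemes so far: 1)
  'p' -> consonant phoneme (phonemes so far: 2)
  'm' -> consonant phoneme (phonemes so far: 3)
  'o' -> vowel phoneme (phonemes so far: 4)
Total phonemes: 4

4


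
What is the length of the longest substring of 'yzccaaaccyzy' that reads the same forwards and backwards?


Scanning 'yzccaaaccyzy' for palindromic substrings.
Substring at positions 2-8: 'ccaaacc'.
Check: reverse('ccaaacc') = 'ccaaacc' -> palindrome confirmed.
Neighbouring characters ('z' / 'y') break symmetry, so it cannot extend further.
No longer palindromic substring exists; longest length = 7

7


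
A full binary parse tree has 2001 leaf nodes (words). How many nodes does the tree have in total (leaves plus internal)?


Leaf nodes (terminals): 2001
Internal nodes = n - 1 = 2001 - 1 = 2000
Total = leaves + internal = 2001 + 2000 = 4001

4001


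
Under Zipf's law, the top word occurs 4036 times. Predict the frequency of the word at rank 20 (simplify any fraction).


Zipf's law: freq(rank) = f1 / rank
f1 = 4036, rank = 20
freq = 4036 / 20
GCD(4036, 20) = 4
Simplified: 1009/5

1009/5


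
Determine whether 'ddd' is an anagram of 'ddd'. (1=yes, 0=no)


Sort characters of 'ddd': 'ddd'
Sort characters of 'ddd': 'ddd'
Sorted forms match -> they ARE anagrams
Result: 1

1


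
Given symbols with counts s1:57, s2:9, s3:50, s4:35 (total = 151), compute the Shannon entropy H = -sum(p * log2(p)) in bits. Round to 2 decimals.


Computing entropy H = -sum(p_i * log2(p_i)):
  s1: p = 57/151 = 0.3775, -p*log2(p) = 0.5306
  s2: p = 9/151 = 0.0596, -p*log2(p) = 0.2425
  s3: p = 50/151 = 0.3311, -p*log2(p) = 0.5280
  s4: p = 35/151 = 0.2318, -p*log2(p) = 0.4889
H = sum of terms = 1.7900
Rounded to 2 decimals: 1.79

1.79


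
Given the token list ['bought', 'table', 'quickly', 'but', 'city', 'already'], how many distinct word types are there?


Listing all tokens and tracking unique types:
  Token 1: 'bought' -> NEW (unique so far: 1)
  Token 2: 'table' -> NEW (unique so far: 2)
  Token 3: 'quickly' -> NEW (unique so far: 3)
  Token 4: 'but' -> NEW (unique so far: 4)
  Token 5: 'city' -> NEW (unique so far: 5)
  Token 6: 'already' -> NEW (unique so far: 6)
Unique types: ('already', 'bought', 'but', 'city', 'quickly', 'table')
Vocabulary size: 6

6


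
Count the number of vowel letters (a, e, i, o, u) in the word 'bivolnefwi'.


Scanning each character of 'bivolnefwi':
  Position 1: 'b' -> consonant (running count: 0)
  Position 2: 'i' -> vowel (running count: 1)
  Position 3: 'v' -> consonant (running count: 1)
  Position 4: 'o' -> vowel (running count: 2)
  Position 5: 'l' -> consonant (running count: 2)
  Position 6: 'n' -> consonant (running count: 2)
  Position 7: 'e' -> vowel (running count: 3)
  Position 8: 'f' -> consonant (running count: 3)
  Position 9: 'w' -> consonant (running count: 3)
  Position 10: 'i' -> vowel (running count: 4)
Total vowels: 4

4


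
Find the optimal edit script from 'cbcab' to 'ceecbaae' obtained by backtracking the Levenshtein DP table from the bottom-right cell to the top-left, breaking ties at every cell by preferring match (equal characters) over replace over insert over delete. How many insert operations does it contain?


Edit distance = 5. Backtracking from cell (5, 8) with preference match > replace > insert > delete,
then listing the resulting alignment 'cbcab' -> 'ceecbaae' left to right:
  Step 1: insert 'c' [insertion #1]
  Step 2: insert 'e' [insertion #2]
  Step 3: insert 'e' [insertion #3]
  Step 4: keep 'c'
  Step 5: keep 'b'
  Step 6: replace c->a
  Step 7: keep 'a'
  Step 8: replace b->e
Total insertions: 3

3


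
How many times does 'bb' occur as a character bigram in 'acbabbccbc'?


Scanning 'acbabbccbc' for bigram 'bb':
  Position 0: 'ac' -> no
  Position 1: 'cb' -> no
  Position 2: 'ba' -> no
  Position 3: 'ab' -> no
  Position 4: 'bb' -> MATCH
  Position 5: 'bc' -> no
  Position 6: 'cc' -> no
  Position 7: 'cb' -> no
  Position 8: 'bc' -> no
Total matches: 1

1


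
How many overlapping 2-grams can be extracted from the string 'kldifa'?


String 'kldifa' has length L = 6.
Number of overlapping n-grams = L - n + 1
Substituting: 6 - 2 + 1 = 5

5


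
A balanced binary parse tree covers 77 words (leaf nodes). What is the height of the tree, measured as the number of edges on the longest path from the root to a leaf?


In a balanced binary tree with n leaves the deepest leaf is ceil(log2(n)) edges below the root.
log2(77) = 6.2668
ceil(6.2668) = 7
height (edges) = 7

7


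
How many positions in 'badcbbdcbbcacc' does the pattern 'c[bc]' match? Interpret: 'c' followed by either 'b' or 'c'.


Pattern: c[bc] means 'c' followed by either 'b' or 'c'.
Scanning 'badcbbdcbbcacc' position-by-position:
  Pos 0: window 'ba' -> no
  Pos 1: window 'ad' -> no
  Pos 2: window 'dc' -> no
  Pos 3: window 'cb' -> MATCH
  Pos 4: window 'bb' -> no
  Pos 5: window 'bd' -> no
  Pos 6: window 'dc' -> no
  Pos 7: window 'cb' -> MATCH
  Pos 8: window 'bb' -> no
  Pos 9: window 'bc' -> no
  Pos 10: window 'ca' -> no
  Pos 11: window 'ac' -> no
  Pos 12: window 'cc' -> MATCH
  Pos 13: window 'c' -> no
Total matches: 3

3


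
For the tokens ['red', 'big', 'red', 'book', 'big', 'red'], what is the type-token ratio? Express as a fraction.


Tokens: 6
Unique types: ('big', 'book', 'red') = 3
TTR = 3/6
Simplify: divide both by 3 -> 1/2
TTR = 1/2

1/2


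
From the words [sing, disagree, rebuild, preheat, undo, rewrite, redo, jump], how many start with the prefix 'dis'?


Checking each word for prefix 'dis':
  'sing' -> no (count: 0)
  'disagree' -> YES, starts with 'dis' (count: 1)
  'rebuild' -> no (count: 1)
  'preheat' -> no (count: 1)
  'undo' -> no (count: 1)
  'rewrite' -> no (count: 1)
  'redo' -> no (count: 1)
  'jump' -> no (count: 1)
Total with prefix 'dis': 1

1


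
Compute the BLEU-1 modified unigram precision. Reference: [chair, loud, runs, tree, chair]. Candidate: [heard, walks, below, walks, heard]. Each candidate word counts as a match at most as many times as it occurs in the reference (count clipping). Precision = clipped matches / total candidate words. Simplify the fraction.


Reference word counts: {'chair': 2, 'loud': 1, 'runs': 1, 'tree': 1}
Checking each candidate word (with clipping):
  'heard' -> not in reference -> no match (matches: 0)
  'walks' -> not in reference -> no match (matches: 0)
  'below' -> not in reference -> no match (matches: 0)
  'walks' -> not in reference -> no match (matches: 0)
  'heard' -> not in reference -> no match (matches: 0)
Clipped matches: 0, Candidate length: 5
Precision = 0/5 = 0

0


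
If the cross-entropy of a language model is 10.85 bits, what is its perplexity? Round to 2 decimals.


Perplexity formula: PP = 2^H
H = 10.85
PP = 2^10.85
Decompose: 2^10.85 = 2^10 * 2^0.85
2^10 = 1024, 2^0.85 ~ 1.8025009
PP ~ 1024 * 1.8025009 = 1845.7609216
Rounded to 2 decimals: 1845.76

1845.76


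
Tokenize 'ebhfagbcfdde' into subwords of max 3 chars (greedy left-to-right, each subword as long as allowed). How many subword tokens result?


'ebhfagbcfdde' has 12 characters.
Chunking with max size 3:
  Chunk 1: 'ebh' (positions 0-2)
  Chunk 2: 'fag' (positions 3-5)
  Chunk 3: 'bcf' (positions 6-8)
  Chunk 4: 'dde' (positions 9-11)
Total chunks: ceil(12 / 3) = 4

4


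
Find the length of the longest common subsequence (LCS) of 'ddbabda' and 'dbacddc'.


DP table for LCS of 'ddbabda' and 'dbacddc':
       d  b  a  c  d  d  c
    0  0  0  0  0  0  0  0
  d 0  1  1  1  1  1  1  1
  d 0  1  1  1  1  2  2  2
  b 0  1  2  2  2  2  2  2
  a 0  1  2  3  3  3  3  3
  b 0  1  2  3  3  3  3  3
  d 0  1  2  3  3  4  4  4
  a 0  1  2  3  3  4  4  4
LCS: 'dbad'
LCS length = 4

4


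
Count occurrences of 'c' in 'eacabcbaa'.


Scanning 'eacabcbaa' for 'c':
  Position 2: 'c' -> MATCH (count: 1)
  Position 5: 'c' -> MATCH (count: 2)
Total occurrences of 'c': 2

2


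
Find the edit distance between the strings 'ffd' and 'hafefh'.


Building DP table for s1='ffd' (len 3) and s2='hafefh' (len 6):
       h  a  f  e  f  h
    0  1  2  3  4  5  6
  f 1  1  2  2  3  4  5
  f 2  2  2  2  3  3  4
  d 3  3  3  3  3  4  4
Edit distance = dp[3][6] = 4

4


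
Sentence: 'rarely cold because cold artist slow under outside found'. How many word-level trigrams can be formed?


Word trigrams from [9] words:
  Trigram 1: (rarely cold because)
  Trigram 2: (cold because cold)
  Trigram 3: (because cold artist)
  Trigram 4: (cold artist slow)
  Trigram 5: (artist slow under)
  Trigram 6: (slow under outside)
  Trigram 7: (under outside found)
Total word trigrams: 9 - 2 = 7

7


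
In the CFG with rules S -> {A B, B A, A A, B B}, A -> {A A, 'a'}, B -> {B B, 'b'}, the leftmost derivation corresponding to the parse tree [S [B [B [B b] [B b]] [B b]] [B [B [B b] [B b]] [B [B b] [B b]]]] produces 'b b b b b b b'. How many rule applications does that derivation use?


Every bracketed nonterminal node [X ...] in the tree is produced by exactly one rule application.
Reading the tree off as a leftmost derivation:
  Step 1: S  =>  B B   (applied S -> B B)
  Step 2: B B  =>  B B B   (applied B -> B B)
  Step 3: B B B  =>  B B B B   (applied B -> B B)
  Step 4: B B B B  =>  b B B B   (applied B -> b)
  Step 5: b B B B  =>  b b B B   (applied B -> b)
  Step 6: b b B B  =>  b b b B   (applied B -> b)
  Step 7: b b b B  =>  b b b B B   (applied B -> B B)
  Step 8: b b b B B  =>  b b b B B B   (applied B -> B B)
  Step 9: b b b B B B  =>  b b b b B B   (applied B -> b)
  Step 10: b b b b B B  =>  b b b b b B   (applied B -> b)
  Step 11: b b b b b B  =>  b b b b b B B   (applied B -> B B)
  Step 12: b b b b b B B  =>  b b b b b b B   (applied B -> b)
  Step 13: b b b b b b B  =>  b b b b b b b   (applied B -> b)
Final yield: b b b b b b b
Total rewrite steps: 13

13


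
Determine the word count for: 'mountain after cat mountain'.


Counting words by splitting on spaces:
  Word 1: 'mountain'
  Word 2: 'after'
  Word 3: 'cat'
  Word 4: 'mountain'
Total words: 4

4


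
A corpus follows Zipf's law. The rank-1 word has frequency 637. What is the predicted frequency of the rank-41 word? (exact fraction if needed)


Zipf's law: freq(rank) = f1 / rank
f1 = 637, rank = 41
freq = 637 / 41
GCD(637, 41) = 1
Simplified: 637/41

637/41


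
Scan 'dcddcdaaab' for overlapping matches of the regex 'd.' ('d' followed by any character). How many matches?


Pattern: d. means 'd' followed by any character.
Scanning 'dcddcdaaab' position-by-position:
  Pos 0: window 'dc' -> MATCH
  Pos 1: window 'cd' -> no
  Pos 2: window 'dd' -> MATCH
  Pos 3: window 'dc' -> MATCH
  Pos 4: window 'cd' -> no
  Pos 5: window 'da' -> MATCH
  Pos 6: window 'aa' -> no
  Pos 7: window 'aa' -> no
  Pos 8: window 'ab' -> no
  Pos 9: window 'b' -> no
Total matches: 4

4


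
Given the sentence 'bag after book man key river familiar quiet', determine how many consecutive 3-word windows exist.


Word trigrams from [8] words:
  Trigram 1: (bag after book)
  Trigram 2: (after book man)
  Trigram 3: (book man key)
  Trigram 4: (man key river)
  Trigram 5: (key river familiar)
  Trigram 6: (river familiar quiet)
Total word trigrams: 8 - 2 = 6

6


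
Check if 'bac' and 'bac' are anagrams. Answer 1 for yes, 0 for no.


Sort characters of 'bac': 'abc'
Sort characters of 'bac': 'abc'
Sorted forms match -> they ARE anagrams
Result: 1

1


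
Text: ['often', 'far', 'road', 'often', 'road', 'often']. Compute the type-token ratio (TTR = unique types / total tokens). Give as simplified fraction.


Tokens: 6
Unique types: ('far', 'often', 'road') = 3
TTR = 3/6
Simplify: divide both by 3 -> 1/2
TTR = 1/2

1/2


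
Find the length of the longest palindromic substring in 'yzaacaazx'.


Scanning 'yzaacaazx' for palindromic substrings.
Substring at positions 1-7: 'zaacaaz'.
Check: reverse('zaacaaz') = 'zaacaaz' -> palindrome confirmed.
Neighbouring characters ('y' / 'x') break symmetry, so it cannot extend further.
No longer palindromic substring exists; longest length = 7

7


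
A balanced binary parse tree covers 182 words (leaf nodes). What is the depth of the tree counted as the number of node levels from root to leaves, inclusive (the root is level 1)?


In a balanced binary tree with n leaves the deepest leaf is ceil(log2(n)) edges below the root,
so counting node levels inclusive of root and leaves gives ceil(log2(n)) + 1 levels.
log2(182) = 7.5078
ceil(7.5078) = 8
levels = 8 + 1 = 9

9


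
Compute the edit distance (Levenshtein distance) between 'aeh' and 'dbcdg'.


Building DP table for s1='aeh' (len 3) and s2='dbcdg' (len 5):
       d  b  c  d  g
    0  1  2  3  4  5
  a 1  1  2  3  4  5
  e 2  2  2  3  4  5
  h 3  3  3  3  4  5
Edit distance = dp[3][5] = 5

5


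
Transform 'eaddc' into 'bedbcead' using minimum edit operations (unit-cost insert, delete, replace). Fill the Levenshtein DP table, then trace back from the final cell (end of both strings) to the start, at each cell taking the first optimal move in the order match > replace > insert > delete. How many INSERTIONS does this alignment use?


Edit distance = 6. Backtracking from cell (5, 8) with preference match > replace > insert > delete,
then listing the resulting alignment 'eaddc' -> 'bedbcead' left to right:
  Step 1: replace e->b
  Step 2: replace a->e
  Step 3: keep 'd'
  Step 4: replace d->b
  Step 5: keep 'c'
  Step 6: insert 'e' [insertion #1]
  Step 7: insert 'a' [insertion #2]
  Step 8: insert 'd' [insertion #3]
Total insertions: 3

3


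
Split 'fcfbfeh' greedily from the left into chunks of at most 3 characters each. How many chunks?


'fcfbfeh' has 7 characters.
Chunking with max size 3:
  Chunk 1: 'fcf' (positions 0-2)
  Chunk 2: 'bfe' (positions 3-5)
  Chunk 3: 'h' (positions 6-6)
Total chunks: ceil(7 / 3) = 3

3


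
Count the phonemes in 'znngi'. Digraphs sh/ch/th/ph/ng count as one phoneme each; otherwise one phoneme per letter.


Parsing 'znngi' greedily, digraphs first:
  'z' -> consonant phoneme (phonemes so far: 1)
  'n' -> consonant phoneme (phonemes so far: 2)
  'ng' -> digraph (1 consonant phoneme) (phonemes so far: 3)
  'i' -> vowel phoneme (phonemes so far: 4)
Total phonemes: 4

4


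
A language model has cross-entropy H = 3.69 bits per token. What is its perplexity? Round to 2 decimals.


Perplexity formula: PP = 2^H
H = 3.69
PP = 2^3.69
Decompose: 2^3.69 = 2^3 * 2^0.69
2^3 = 8, 2^0.69 ~ 1.6132835
PP ~ 8 * 1.6132835 = 12.9062680
Rounded to 2 decimals: 12.91

12.91


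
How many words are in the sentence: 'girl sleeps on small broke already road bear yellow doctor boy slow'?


Counting words by splitting on spaces:
  Word 1: 'girl'
  Word 2: 'sleeps'
  Word 3: 'on'
  Word 4: 'small'
  Word 5: 'broke'
  Word 6: 'already'
  Word 7: 'road'
  Word 8: 'bear'
  Word 9: 'yellow'
  Word 10: 'doctor'
  Word 11: 'boy'
  Word 12: 'slow'
Total words: 12

12


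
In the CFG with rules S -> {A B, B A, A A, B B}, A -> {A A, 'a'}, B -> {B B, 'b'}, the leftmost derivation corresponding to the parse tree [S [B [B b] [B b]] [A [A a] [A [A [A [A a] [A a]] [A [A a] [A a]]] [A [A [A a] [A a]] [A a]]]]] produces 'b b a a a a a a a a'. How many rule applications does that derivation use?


Every bracketed nonterminal node [X ...] in the tree is produced by exactly one rule application.
Reading the tree off as a leftmost derivation:
  Step 1: S  =>  B A   (applied S -> B A)
  Step 2: B A  =>  B B A   (applied B -> B B)
  Step 3: B B A  =>  b B A   (applied B -> b)
  Step 4: b B A  =>  b b A   (applied B -> b)
  Step 5: b b A  =>  b b A A   (applied A -> A A)
  Step 6: b b A A  =>  b b a A   (applied A -> a)
  Step 7: b b a A  =>  b b a A A   (applied A -> A A)
  Step 8: b b a A A  =>  b b a A A A   (applied A -> A A)
  Step 9: b b a A A A  =>  b b a A A A A   (applied A -> A A)
  Step 10: b b a A A A A  =>  b b a a A A A   (applied A -> a)
  Step 11: b b a a A A A  =>  b b a a a A A   (applied A -> a)
  Step 12: b b a a a A A  =>  b b a a a A A A   (applied A -> A A)
  Step 13: b b a a a A A A  =>  b b a a a a A A   (applied A -> a)
  Step 14: b b a a a a A A  =>  b b a a a a a A   (applied A -> a)
  Step 15: b b a a a a a A  =>  b b a a a a a A A   (applied A -> A A)
  Step 16: b b a a a a a A A  =>  b b a a a a a A A A   (applied A -> A A)
  Step 17: b b a a a a a A A A  =>  b b a a a a a a A A   (applied A -> a)
  Step 18: b b a a a a a a A A  =>  b b a a a a a a a A   (applied A -> a)
  Step 19: b b a a a a a a a A  =>  b b a a a a a a a a   (applied A -> a)
Final yield: b b a a a a a a a a
Total rewrite steps: 19

19


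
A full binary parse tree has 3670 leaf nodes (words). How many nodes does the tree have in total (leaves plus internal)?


Leaf nodes (terminals): 3670
Internal nodes = n - 1 = 3670 - 1 = 3669
Total = leaves + internal = 3670 + 3669 = 7339

7339


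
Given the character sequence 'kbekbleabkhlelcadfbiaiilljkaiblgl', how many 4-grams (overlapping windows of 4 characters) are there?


String 'kbekbleabkhlelcadfbiaiilljkaiblgl' has length L = 33.
Number of overlapping n-grams = L - n + 1
Substituting: 33 - 4 + 1 = 30

30


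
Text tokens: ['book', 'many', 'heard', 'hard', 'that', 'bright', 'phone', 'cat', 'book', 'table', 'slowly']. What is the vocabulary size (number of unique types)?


Listing all tokens and tracking unique types:
  Token 1: 'book' -> NEW (unique so far: 1)
  Token 2: 'many' -> NEW (unique so far: 2)
  Token 3: 'heard' -> NEW (unique so far: 3)
  Token 4: 'hard' -> NEW (unique so far: 4)
  Token 5: 'that' -> NEW (unique so far: 5)
  Token 6: 'bright' -> NEW (unique so far: 6)
  Token 7: 'phone' -> NEW (unique so far: 7)
  Token 8: 'cat' -> NEW (unique so far: 8)
  Token 9: 'book' -> duplicate (unique so far: 8)
  Token 10: 'table' -> NEW (unique so far: 9)
  Token 11: 'slowly' -> NEW (unique so far: 10)
Unique types: ('book', 'bright', 'cat', 'hard', 'heard', 'many', 'phone', 'slowly', 'table', 'that')
Vocabulary size: 10

10


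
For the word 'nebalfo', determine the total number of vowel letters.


Scanning each character of 'nebalfo':
  Position 1: 'n' -> consonant (running count: 0)
  Position 2: 'e' -> vowel (running count: 1)
  Position 3: 'b' -> consonant (running count: 1)
  Position 4: 'a' -> vowel (running count: 2)
  Position 5: 'l' -> consonant (running count: 2)
  Position 6: 'f' -> consonant (running count: 2)
  Position 7: 'o' -> vowel (running count: 3)
Total vowels: 3

3


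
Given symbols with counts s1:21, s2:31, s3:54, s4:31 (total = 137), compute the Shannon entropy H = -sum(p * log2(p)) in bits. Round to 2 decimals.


Computing entropy H = -sum(p_i * log2(p_i)):
  s1: p = 21/137 = 0.1533, -p*log2(p) = 0.4147
  s2: p = 31/137 = 0.2263, -p*log2(p) = 0.4851
  s3: p = 54/137 = 0.3942, -p*log2(p) = 0.5294
  s4: p = 31/137 = 0.2263, -p*log2(p) = 0.4851
H = sum of terms = 1.9143
Rounded to 2 decimals: 1.91

1.91


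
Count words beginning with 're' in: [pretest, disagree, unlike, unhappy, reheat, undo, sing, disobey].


Checking each word for prefix 're':
  'pretest' -> no (count: 0)
  'disagree' -> no (count: 0)
  'unlike' -> no (count: 0)
  'unhappy' -> no (count: 0)
  'reheat' -> YES, starts with 're' (count: 1)
  'undo' -> no (count: 1)
  'sing' -> no (count: 1)
  'disobey' -> no (count: 1)
Total with prefix 're': 1

1


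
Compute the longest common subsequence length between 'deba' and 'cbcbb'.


DP table for LCS of 'deba' and 'cbcbb':
       c  b  c  b  b
    0  0  0  0  0  0
  d 0  0  0  0  0  0
  e 0  0  0  0  0  0
  b 0  0  1  1  1  1
  a 0  0  1  1  1  1
LCS: 'b'
LCS length = 1

1


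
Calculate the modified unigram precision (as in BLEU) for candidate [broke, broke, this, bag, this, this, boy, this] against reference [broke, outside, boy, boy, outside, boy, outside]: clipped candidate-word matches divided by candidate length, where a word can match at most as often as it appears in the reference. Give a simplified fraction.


Reference word counts: {'boy': 3, 'broke': 1, 'outside': 3}
Checking each candidate word (with clipping):
  'broke' -> in reference (ref count 1, used 1/1) -> match (matches: 1)
  'broke' -> ref count 1 already used up (1/1) -> clipped, no match (matches: 1)
  'this' -> not in reference -> no match (matches: 1)
  'bag' -> not in reference -> no match (matches: 1)
  'this' -> not in reference -> no match (matches: 1)
  'this' -> not in reference -> no match (matches: 1)
  'boy' -> in reference (ref count 3, used 1/3) -> match (matches: 2)
  'this' -> not in reference -> no match (matches: 2)
Clipped matches: 2, Candidate length: 8
Precision = 2/8 = 1/4

1/4


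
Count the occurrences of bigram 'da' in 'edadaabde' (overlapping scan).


Scanning 'edadaabde' for bigram 'da':
  Position 0: 'ed' -> no
  Position 1: 'da' -> MATCH
  Position 2: 'ad' -> no
  Position 3: 'da' -> MATCH
  Position 4: 'aa' -> no
  Position 5: 'ab' -> no
  Position 6: 'bd' -> no
  Position 7: 'de' -> no
Total matches: 2

2


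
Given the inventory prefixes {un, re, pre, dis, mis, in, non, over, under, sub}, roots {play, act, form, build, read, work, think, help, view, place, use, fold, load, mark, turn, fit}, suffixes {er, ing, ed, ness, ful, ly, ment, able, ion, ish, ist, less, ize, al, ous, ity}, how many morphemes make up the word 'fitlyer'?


Segmenting 'fitlyer' against the inventory:
  'fit' -> root (morpheme 1)
  'ly' -> suffix (morpheme 2)
  'er' -> suffix (morpheme 3)
Total morphemes: 3

3


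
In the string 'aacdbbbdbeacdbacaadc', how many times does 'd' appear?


Scanning 'aacdbbbdbeacdbacaadc' for 'd':
  Position 3: 'd' -> MATCH (count: 1)
  Position 7: 'd' -> MATCH (count: 2)
  Position 12: 'd' -> MATCH (count: 3)
  Position 18: 'd' -> MATCH (count: 4)
Total occurrences of 'd': 4

4


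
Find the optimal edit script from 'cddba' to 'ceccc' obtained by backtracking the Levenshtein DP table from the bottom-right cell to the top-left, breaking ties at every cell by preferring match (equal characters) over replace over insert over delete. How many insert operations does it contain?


Edit distance = 4. Backtracking from cell (5, 5) with preference match > replace > insert > delete,
then listing the resulting alignment 'cddba' -> 'ceccc' left to right:
  Step 1: keep 'c'
  Step 2: replace d->e
  Step 3: replace d->c
  Step 4: replace b->c
  Step 5: replace a->c
Total insertions: 0

0


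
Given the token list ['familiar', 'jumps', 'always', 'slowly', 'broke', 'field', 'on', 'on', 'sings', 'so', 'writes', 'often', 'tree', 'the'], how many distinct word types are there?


Listing all tokens and tracking unique types:
  Token 1: 'familiar' -> NEW (unique so far: 1)
  Token 2: 'jumps' -> NEW (unique so far: 2)
  Token 3: 'always' -> NEW (unique so far: 3)
  Token 4: 'slowly' -> NEW (unique so far: 4)
  Token 5: 'broke' -> NEW (unique so far: 5)
  Token 6: 'field' -> NEW (unique so far: 6)
  Token 7: 'on' -> NEW (unique so far: 7)
  Token 8: 'on' -> duplicate (unique so far: 7)
  Token 9: 'sings' -> NEW (unique so far: 8)
  Token 10: 'so' -> NEW (unique so far: 9)
  Token 11: 'writes' -> NEW (unique so far: 10)
  Token 12: 'often' -> NEW (unique so far: 11)
  Token 13: 'tree' -> NEW (unique so far: 12)
  Token 14: 'the' -> NEW (unique so far: 13)
Unique types: ('always', 'broke', 'familiar', 'field', 'jumps', 'often', 'on', 'sings', 'slowly', 'so', 'the', 'tree', 'writes')
Vocabulary size: 13

13


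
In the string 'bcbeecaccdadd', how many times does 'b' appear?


Scanning 'bcbeecaccdadd' for 'b':
  Position 0: 'b' -> MATCH (count: 1)
  Position 2: 'b' -> MATCH (count: 2)
Total occurrences of 'b': 2

2


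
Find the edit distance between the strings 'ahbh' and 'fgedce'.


Building DP table for s1='ahbh' (len 4) and s2='fgedce' (len 6):
       f  g  e  d  c  e
    0  1  2  3  4  5  6
  a 1  1  2  3  4  5  6
  h 2  2  2  3  4  5  6
  b 3  3  3  3  4  5  6
  h 4  4  4  4  4  5  6
Edit distance = dp[4][6] = 6

6


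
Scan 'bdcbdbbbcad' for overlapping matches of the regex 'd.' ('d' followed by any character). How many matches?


Pattern: d. means 'd' followed by any character.
Scanning 'bdcbdbbbcad' position-by-position:
  Pos 0: window 'bd' -> no
  Pos 1: window 'dc' -> MATCH
  Pos 2: window 'cb' -> no
  Pos 3: window 'bd' -> no
  Pos 4: window 'db' -> MATCH
  Pos 5: window 'bb' -> no
  Pos 6: window 'bb' -> no
  Pos 7: window 'bc' -> no
  Pos 8: window 'ca' -> no
  Pos 9: window 'ad' -> no
  Pos 10: window 'd' -> no
Total matches: 2

2


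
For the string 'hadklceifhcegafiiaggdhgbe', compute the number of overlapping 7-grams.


String 'hadklceifhcegafiiaggdhgbe' has length L = 25.
Number of overlapping n-grams = L - n + 1
Substituting: 25 - 7 + 1 = 19

19


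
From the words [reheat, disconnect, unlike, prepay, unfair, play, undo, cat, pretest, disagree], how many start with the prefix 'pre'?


Checking each word for prefix 'pre':
  'reheat' -> no (count: 0)
  'disconnect' -> no (count: 0)
  'unlike' -> no (count: 0)
  'prepay' -> YES, starts with 'pre' (count: 1)
  'unfair' -> no (count: 1)
  'play' -> no (count: 1)
  'undo' -> no (count: 1)
  'cat' -> no (count: 1)
  'pretest' -> YES, starts with 'pre' (count: 2)
  'disagree' -> no (count: 2)
Total with prefix 'pre': 2

2


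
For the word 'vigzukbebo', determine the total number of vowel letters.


Scanning each character of 'vigzukbebo':
  Position 1: 'v' -> consonant (running count: 0)
  Position 2: 'i' -> vowel (running count: 1)
  Position 3: 'g' -> consonant (running count: 1)
  Position 4: 'z' -> consonant (running count: 1)
  Position 5: 'u' -> vowel (running count: 2)
  Position 6: 'k' -> consonant (running count: 2)
  Position 7: 'b' -> consonant (running count: 2)
  Position 8: 'e' -> vowel (running count: 3)
  Position 9: 'b' -> consonant (running count: 3)
  Position 10: 'o' -> vowel (running count: 4)
Total vowels: 4

4


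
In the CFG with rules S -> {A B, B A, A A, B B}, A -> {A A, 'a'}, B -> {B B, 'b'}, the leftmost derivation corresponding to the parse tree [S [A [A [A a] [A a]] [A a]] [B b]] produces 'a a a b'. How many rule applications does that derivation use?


Every bracketed nonterminal node [X ...] in the tree is produced by exactly one rule application.
Reading the tree off as a leftmost derivation:
  Step 1: S  =>  A B   (applied S -> A B)
  Step 2: A B  =>  A A B   (applied A -> A A)
  Step 3: A A B  =>  A A A B   (applied A -> A A)
  Step 4: A A A B  =>  a A A B   (applied A -> a)
  Step 5: a A A B  =>  a a A B   (applied A -> a)
  Step 6: a a A B  =>  a a a B   (applied A -> a)
  Step 7: a a a B  =>  a a a b   (applied B -> b)
Final yield: a a a b
Total rewrite steps: 7

7
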